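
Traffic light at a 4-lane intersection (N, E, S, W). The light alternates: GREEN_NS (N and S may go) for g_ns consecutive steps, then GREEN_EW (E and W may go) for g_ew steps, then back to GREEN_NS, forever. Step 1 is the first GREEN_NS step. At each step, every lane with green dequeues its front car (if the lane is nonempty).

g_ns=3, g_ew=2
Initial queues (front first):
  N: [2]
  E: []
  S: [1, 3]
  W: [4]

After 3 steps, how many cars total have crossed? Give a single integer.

Step 1 [NS]: N:car2-GO,E:wait,S:car1-GO,W:wait | queues: N=0 E=0 S=1 W=1
Step 2 [NS]: N:empty,E:wait,S:car3-GO,W:wait | queues: N=0 E=0 S=0 W=1
Step 3 [NS]: N:empty,E:wait,S:empty,W:wait | queues: N=0 E=0 S=0 W=1
Cars crossed by step 3: 3

Answer: 3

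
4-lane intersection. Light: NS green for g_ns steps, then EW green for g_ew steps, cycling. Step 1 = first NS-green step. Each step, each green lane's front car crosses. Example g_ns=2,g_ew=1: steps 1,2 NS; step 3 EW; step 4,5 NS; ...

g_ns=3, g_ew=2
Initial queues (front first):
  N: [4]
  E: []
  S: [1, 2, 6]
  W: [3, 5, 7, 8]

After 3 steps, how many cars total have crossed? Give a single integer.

Step 1 [NS]: N:car4-GO,E:wait,S:car1-GO,W:wait | queues: N=0 E=0 S=2 W=4
Step 2 [NS]: N:empty,E:wait,S:car2-GO,W:wait | queues: N=0 E=0 S=1 W=4
Step 3 [NS]: N:empty,E:wait,S:car6-GO,W:wait | queues: N=0 E=0 S=0 W=4
Cars crossed by step 3: 4

Answer: 4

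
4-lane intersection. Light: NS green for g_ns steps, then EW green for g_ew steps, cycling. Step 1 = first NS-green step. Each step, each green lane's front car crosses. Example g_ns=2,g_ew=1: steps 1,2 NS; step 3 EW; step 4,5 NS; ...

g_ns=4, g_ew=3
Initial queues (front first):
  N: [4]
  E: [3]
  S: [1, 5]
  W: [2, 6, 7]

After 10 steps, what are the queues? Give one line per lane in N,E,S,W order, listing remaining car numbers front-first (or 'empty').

Step 1 [NS]: N:car4-GO,E:wait,S:car1-GO,W:wait | queues: N=0 E=1 S=1 W=3
Step 2 [NS]: N:empty,E:wait,S:car5-GO,W:wait | queues: N=0 E=1 S=0 W=3
Step 3 [NS]: N:empty,E:wait,S:empty,W:wait | queues: N=0 E=1 S=0 W=3
Step 4 [NS]: N:empty,E:wait,S:empty,W:wait | queues: N=0 E=1 S=0 W=3
Step 5 [EW]: N:wait,E:car3-GO,S:wait,W:car2-GO | queues: N=0 E=0 S=0 W=2
Step 6 [EW]: N:wait,E:empty,S:wait,W:car6-GO | queues: N=0 E=0 S=0 W=1
Step 7 [EW]: N:wait,E:empty,S:wait,W:car7-GO | queues: N=0 E=0 S=0 W=0

N: empty
E: empty
S: empty
W: empty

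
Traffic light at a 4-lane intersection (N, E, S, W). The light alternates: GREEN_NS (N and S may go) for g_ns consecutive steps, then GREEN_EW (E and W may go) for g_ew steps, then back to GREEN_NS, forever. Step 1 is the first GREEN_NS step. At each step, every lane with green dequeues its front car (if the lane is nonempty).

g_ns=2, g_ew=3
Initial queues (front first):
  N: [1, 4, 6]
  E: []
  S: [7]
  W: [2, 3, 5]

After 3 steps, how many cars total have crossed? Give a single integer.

Answer: 4

Derivation:
Step 1 [NS]: N:car1-GO,E:wait,S:car7-GO,W:wait | queues: N=2 E=0 S=0 W=3
Step 2 [NS]: N:car4-GO,E:wait,S:empty,W:wait | queues: N=1 E=0 S=0 W=3
Step 3 [EW]: N:wait,E:empty,S:wait,W:car2-GO | queues: N=1 E=0 S=0 W=2
Cars crossed by step 3: 4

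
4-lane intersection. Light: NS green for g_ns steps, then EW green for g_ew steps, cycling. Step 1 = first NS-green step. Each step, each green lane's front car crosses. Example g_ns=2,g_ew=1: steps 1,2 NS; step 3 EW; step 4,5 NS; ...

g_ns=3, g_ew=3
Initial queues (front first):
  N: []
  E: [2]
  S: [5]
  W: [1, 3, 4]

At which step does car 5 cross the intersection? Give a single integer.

Step 1 [NS]: N:empty,E:wait,S:car5-GO,W:wait | queues: N=0 E=1 S=0 W=3
Step 2 [NS]: N:empty,E:wait,S:empty,W:wait | queues: N=0 E=1 S=0 W=3
Step 3 [NS]: N:empty,E:wait,S:empty,W:wait | queues: N=0 E=1 S=0 W=3
Step 4 [EW]: N:wait,E:car2-GO,S:wait,W:car1-GO | queues: N=0 E=0 S=0 W=2
Step 5 [EW]: N:wait,E:empty,S:wait,W:car3-GO | queues: N=0 E=0 S=0 W=1
Step 6 [EW]: N:wait,E:empty,S:wait,W:car4-GO | queues: N=0 E=0 S=0 W=0
Car 5 crosses at step 1

1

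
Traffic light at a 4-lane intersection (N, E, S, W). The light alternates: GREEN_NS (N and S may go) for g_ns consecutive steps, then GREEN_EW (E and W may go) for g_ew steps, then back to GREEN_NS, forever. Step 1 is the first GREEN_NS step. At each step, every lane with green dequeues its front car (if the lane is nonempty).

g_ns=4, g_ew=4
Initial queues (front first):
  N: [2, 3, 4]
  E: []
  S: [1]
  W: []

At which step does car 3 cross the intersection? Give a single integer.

Step 1 [NS]: N:car2-GO,E:wait,S:car1-GO,W:wait | queues: N=2 E=0 S=0 W=0
Step 2 [NS]: N:car3-GO,E:wait,S:empty,W:wait | queues: N=1 E=0 S=0 W=0
Step 3 [NS]: N:car4-GO,E:wait,S:empty,W:wait | queues: N=0 E=0 S=0 W=0
Car 3 crosses at step 2

2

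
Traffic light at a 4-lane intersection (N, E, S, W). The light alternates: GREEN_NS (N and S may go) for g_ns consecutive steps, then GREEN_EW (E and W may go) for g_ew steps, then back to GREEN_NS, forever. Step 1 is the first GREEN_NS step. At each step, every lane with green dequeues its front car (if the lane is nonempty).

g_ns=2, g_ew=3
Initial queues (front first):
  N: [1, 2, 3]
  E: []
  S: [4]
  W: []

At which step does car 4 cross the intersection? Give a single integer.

Step 1 [NS]: N:car1-GO,E:wait,S:car4-GO,W:wait | queues: N=2 E=0 S=0 W=0
Step 2 [NS]: N:car2-GO,E:wait,S:empty,W:wait | queues: N=1 E=0 S=0 W=0
Step 3 [EW]: N:wait,E:empty,S:wait,W:empty | queues: N=1 E=0 S=0 W=0
Step 4 [EW]: N:wait,E:empty,S:wait,W:empty | queues: N=1 E=0 S=0 W=0
Step 5 [EW]: N:wait,E:empty,S:wait,W:empty | queues: N=1 E=0 S=0 W=0
Step 6 [NS]: N:car3-GO,E:wait,S:empty,W:wait | queues: N=0 E=0 S=0 W=0
Car 4 crosses at step 1

1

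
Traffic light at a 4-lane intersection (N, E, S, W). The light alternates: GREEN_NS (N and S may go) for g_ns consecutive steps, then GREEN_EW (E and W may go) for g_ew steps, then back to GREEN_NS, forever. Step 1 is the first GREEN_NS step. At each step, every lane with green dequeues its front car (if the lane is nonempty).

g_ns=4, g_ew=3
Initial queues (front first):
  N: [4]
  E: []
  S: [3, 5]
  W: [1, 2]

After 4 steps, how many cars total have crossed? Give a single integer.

Step 1 [NS]: N:car4-GO,E:wait,S:car3-GO,W:wait | queues: N=0 E=0 S=1 W=2
Step 2 [NS]: N:empty,E:wait,S:car5-GO,W:wait | queues: N=0 E=0 S=0 W=2
Step 3 [NS]: N:empty,E:wait,S:empty,W:wait | queues: N=0 E=0 S=0 W=2
Step 4 [NS]: N:empty,E:wait,S:empty,W:wait | queues: N=0 E=0 S=0 W=2
Cars crossed by step 4: 3

Answer: 3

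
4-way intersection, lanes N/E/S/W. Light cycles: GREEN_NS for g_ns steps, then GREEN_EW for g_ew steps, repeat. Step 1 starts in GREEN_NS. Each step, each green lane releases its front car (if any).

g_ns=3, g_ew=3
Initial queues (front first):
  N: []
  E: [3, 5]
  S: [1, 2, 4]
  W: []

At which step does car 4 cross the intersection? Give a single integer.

Step 1 [NS]: N:empty,E:wait,S:car1-GO,W:wait | queues: N=0 E=2 S=2 W=0
Step 2 [NS]: N:empty,E:wait,S:car2-GO,W:wait | queues: N=0 E=2 S=1 W=0
Step 3 [NS]: N:empty,E:wait,S:car4-GO,W:wait | queues: N=0 E=2 S=0 W=0
Step 4 [EW]: N:wait,E:car3-GO,S:wait,W:empty | queues: N=0 E=1 S=0 W=0
Step 5 [EW]: N:wait,E:car5-GO,S:wait,W:empty | queues: N=0 E=0 S=0 W=0
Car 4 crosses at step 3

3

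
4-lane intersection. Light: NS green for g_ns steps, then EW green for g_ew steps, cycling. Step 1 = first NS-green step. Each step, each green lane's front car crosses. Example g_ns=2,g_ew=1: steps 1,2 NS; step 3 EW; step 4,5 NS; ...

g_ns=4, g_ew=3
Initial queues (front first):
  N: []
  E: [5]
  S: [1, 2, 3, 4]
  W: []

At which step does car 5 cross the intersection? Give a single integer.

Step 1 [NS]: N:empty,E:wait,S:car1-GO,W:wait | queues: N=0 E=1 S=3 W=0
Step 2 [NS]: N:empty,E:wait,S:car2-GO,W:wait | queues: N=0 E=1 S=2 W=0
Step 3 [NS]: N:empty,E:wait,S:car3-GO,W:wait | queues: N=0 E=1 S=1 W=0
Step 4 [NS]: N:empty,E:wait,S:car4-GO,W:wait | queues: N=0 E=1 S=0 W=0
Step 5 [EW]: N:wait,E:car5-GO,S:wait,W:empty | queues: N=0 E=0 S=0 W=0
Car 5 crosses at step 5

5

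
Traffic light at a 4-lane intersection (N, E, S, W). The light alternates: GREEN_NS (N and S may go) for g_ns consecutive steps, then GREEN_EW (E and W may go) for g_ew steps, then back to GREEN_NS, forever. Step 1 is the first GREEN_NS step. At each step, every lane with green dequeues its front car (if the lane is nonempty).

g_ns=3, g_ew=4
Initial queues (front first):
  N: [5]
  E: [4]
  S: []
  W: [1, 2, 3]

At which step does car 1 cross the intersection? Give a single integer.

Step 1 [NS]: N:car5-GO,E:wait,S:empty,W:wait | queues: N=0 E=1 S=0 W=3
Step 2 [NS]: N:empty,E:wait,S:empty,W:wait | queues: N=0 E=1 S=0 W=3
Step 3 [NS]: N:empty,E:wait,S:empty,W:wait | queues: N=0 E=1 S=0 W=3
Step 4 [EW]: N:wait,E:car4-GO,S:wait,W:car1-GO | queues: N=0 E=0 S=0 W=2
Step 5 [EW]: N:wait,E:empty,S:wait,W:car2-GO | queues: N=0 E=0 S=0 W=1
Step 6 [EW]: N:wait,E:empty,S:wait,W:car3-GO | queues: N=0 E=0 S=0 W=0
Car 1 crosses at step 4

4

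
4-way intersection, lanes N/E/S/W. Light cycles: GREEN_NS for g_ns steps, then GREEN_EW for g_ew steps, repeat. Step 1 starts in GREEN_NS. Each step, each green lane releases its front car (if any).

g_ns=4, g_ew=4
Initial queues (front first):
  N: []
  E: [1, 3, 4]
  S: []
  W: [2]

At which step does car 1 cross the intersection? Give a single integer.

Step 1 [NS]: N:empty,E:wait,S:empty,W:wait | queues: N=0 E=3 S=0 W=1
Step 2 [NS]: N:empty,E:wait,S:empty,W:wait | queues: N=0 E=3 S=0 W=1
Step 3 [NS]: N:empty,E:wait,S:empty,W:wait | queues: N=0 E=3 S=0 W=1
Step 4 [NS]: N:empty,E:wait,S:empty,W:wait | queues: N=0 E=3 S=0 W=1
Step 5 [EW]: N:wait,E:car1-GO,S:wait,W:car2-GO | queues: N=0 E=2 S=0 W=0
Step 6 [EW]: N:wait,E:car3-GO,S:wait,W:empty | queues: N=0 E=1 S=0 W=0
Step 7 [EW]: N:wait,E:car4-GO,S:wait,W:empty | queues: N=0 E=0 S=0 W=0
Car 1 crosses at step 5

5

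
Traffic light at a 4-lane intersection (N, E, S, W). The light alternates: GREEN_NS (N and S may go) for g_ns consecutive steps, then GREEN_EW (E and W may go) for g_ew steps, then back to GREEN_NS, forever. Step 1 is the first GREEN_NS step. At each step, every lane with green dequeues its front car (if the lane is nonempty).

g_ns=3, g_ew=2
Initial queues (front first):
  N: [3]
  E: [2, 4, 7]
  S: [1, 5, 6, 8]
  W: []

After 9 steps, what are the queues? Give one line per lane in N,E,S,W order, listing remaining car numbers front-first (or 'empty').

Step 1 [NS]: N:car3-GO,E:wait,S:car1-GO,W:wait | queues: N=0 E=3 S=3 W=0
Step 2 [NS]: N:empty,E:wait,S:car5-GO,W:wait | queues: N=0 E=3 S=2 W=0
Step 3 [NS]: N:empty,E:wait,S:car6-GO,W:wait | queues: N=0 E=3 S=1 W=0
Step 4 [EW]: N:wait,E:car2-GO,S:wait,W:empty | queues: N=0 E=2 S=1 W=0
Step 5 [EW]: N:wait,E:car4-GO,S:wait,W:empty | queues: N=0 E=1 S=1 W=0
Step 6 [NS]: N:empty,E:wait,S:car8-GO,W:wait | queues: N=0 E=1 S=0 W=0
Step 7 [NS]: N:empty,E:wait,S:empty,W:wait | queues: N=0 E=1 S=0 W=0
Step 8 [NS]: N:empty,E:wait,S:empty,W:wait | queues: N=0 E=1 S=0 W=0
Step 9 [EW]: N:wait,E:car7-GO,S:wait,W:empty | queues: N=0 E=0 S=0 W=0

N: empty
E: empty
S: empty
W: empty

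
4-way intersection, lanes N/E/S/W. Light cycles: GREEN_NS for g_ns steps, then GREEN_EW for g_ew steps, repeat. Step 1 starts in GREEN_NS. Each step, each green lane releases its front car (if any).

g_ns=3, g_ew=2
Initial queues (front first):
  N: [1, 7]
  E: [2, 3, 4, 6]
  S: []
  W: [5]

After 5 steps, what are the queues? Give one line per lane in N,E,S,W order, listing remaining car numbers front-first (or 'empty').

Step 1 [NS]: N:car1-GO,E:wait,S:empty,W:wait | queues: N=1 E=4 S=0 W=1
Step 2 [NS]: N:car7-GO,E:wait,S:empty,W:wait | queues: N=0 E=4 S=0 W=1
Step 3 [NS]: N:empty,E:wait,S:empty,W:wait | queues: N=0 E=4 S=0 W=1
Step 4 [EW]: N:wait,E:car2-GO,S:wait,W:car5-GO | queues: N=0 E=3 S=0 W=0
Step 5 [EW]: N:wait,E:car3-GO,S:wait,W:empty | queues: N=0 E=2 S=0 W=0

N: empty
E: 4 6
S: empty
W: empty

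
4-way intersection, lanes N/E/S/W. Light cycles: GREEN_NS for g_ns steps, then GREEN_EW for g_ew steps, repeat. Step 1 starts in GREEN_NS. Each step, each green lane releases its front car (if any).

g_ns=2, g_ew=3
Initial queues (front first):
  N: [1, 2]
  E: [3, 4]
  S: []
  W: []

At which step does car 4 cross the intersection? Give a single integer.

Step 1 [NS]: N:car1-GO,E:wait,S:empty,W:wait | queues: N=1 E=2 S=0 W=0
Step 2 [NS]: N:car2-GO,E:wait,S:empty,W:wait | queues: N=0 E=2 S=0 W=0
Step 3 [EW]: N:wait,E:car3-GO,S:wait,W:empty | queues: N=0 E=1 S=0 W=0
Step 4 [EW]: N:wait,E:car4-GO,S:wait,W:empty | queues: N=0 E=0 S=0 W=0
Car 4 crosses at step 4

4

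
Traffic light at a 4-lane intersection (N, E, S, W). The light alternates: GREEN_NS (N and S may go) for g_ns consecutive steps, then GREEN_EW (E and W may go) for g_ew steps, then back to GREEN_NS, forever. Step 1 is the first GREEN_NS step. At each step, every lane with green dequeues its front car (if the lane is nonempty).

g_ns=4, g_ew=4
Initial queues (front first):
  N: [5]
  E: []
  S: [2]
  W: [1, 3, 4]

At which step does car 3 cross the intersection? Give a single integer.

Step 1 [NS]: N:car5-GO,E:wait,S:car2-GO,W:wait | queues: N=0 E=0 S=0 W=3
Step 2 [NS]: N:empty,E:wait,S:empty,W:wait | queues: N=0 E=0 S=0 W=3
Step 3 [NS]: N:empty,E:wait,S:empty,W:wait | queues: N=0 E=0 S=0 W=3
Step 4 [NS]: N:empty,E:wait,S:empty,W:wait | queues: N=0 E=0 S=0 W=3
Step 5 [EW]: N:wait,E:empty,S:wait,W:car1-GO | queues: N=0 E=0 S=0 W=2
Step 6 [EW]: N:wait,E:empty,S:wait,W:car3-GO | queues: N=0 E=0 S=0 W=1
Step 7 [EW]: N:wait,E:empty,S:wait,W:car4-GO | queues: N=0 E=0 S=0 W=0
Car 3 crosses at step 6

6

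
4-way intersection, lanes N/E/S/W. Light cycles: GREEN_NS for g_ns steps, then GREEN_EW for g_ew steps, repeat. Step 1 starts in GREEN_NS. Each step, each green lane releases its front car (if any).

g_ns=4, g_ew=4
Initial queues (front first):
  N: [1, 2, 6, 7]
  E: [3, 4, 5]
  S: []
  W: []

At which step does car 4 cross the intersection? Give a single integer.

Step 1 [NS]: N:car1-GO,E:wait,S:empty,W:wait | queues: N=3 E=3 S=0 W=0
Step 2 [NS]: N:car2-GO,E:wait,S:empty,W:wait | queues: N=2 E=3 S=0 W=0
Step 3 [NS]: N:car6-GO,E:wait,S:empty,W:wait | queues: N=1 E=3 S=0 W=0
Step 4 [NS]: N:car7-GO,E:wait,S:empty,W:wait | queues: N=0 E=3 S=0 W=0
Step 5 [EW]: N:wait,E:car3-GO,S:wait,W:empty | queues: N=0 E=2 S=0 W=0
Step 6 [EW]: N:wait,E:car4-GO,S:wait,W:empty | queues: N=0 E=1 S=0 W=0
Step 7 [EW]: N:wait,E:car5-GO,S:wait,W:empty | queues: N=0 E=0 S=0 W=0
Car 4 crosses at step 6

6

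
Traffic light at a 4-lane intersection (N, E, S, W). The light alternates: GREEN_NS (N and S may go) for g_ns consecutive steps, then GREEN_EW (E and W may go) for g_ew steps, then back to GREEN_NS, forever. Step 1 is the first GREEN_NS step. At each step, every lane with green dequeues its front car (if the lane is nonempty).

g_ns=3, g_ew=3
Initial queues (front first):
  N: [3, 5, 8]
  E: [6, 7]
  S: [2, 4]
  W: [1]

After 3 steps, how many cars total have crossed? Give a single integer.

Step 1 [NS]: N:car3-GO,E:wait,S:car2-GO,W:wait | queues: N=2 E=2 S=1 W=1
Step 2 [NS]: N:car5-GO,E:wait,S:car4-GO,W:wait | queues: N=1 E=2 S=0 W=1
Step 3 [NS]: N:car8-GO,E:wait,S:empty,W:wait | queues: N=0 E=2 S=0 W=1
Cars crossed by step 3: 5

Answer: 5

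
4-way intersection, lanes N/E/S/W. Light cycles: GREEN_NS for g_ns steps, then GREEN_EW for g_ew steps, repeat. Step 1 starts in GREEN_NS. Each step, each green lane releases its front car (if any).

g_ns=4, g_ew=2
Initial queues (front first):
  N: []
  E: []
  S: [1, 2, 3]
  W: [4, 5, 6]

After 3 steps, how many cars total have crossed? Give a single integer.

Step 1 [NS]: N:empty,E:wait,S:car1-GO,W:wait | queues: N=0 E=0 S=2 W=3
Step 2 [NS]: N:empty,E:wait,S:car2-GO,W:wait | queues: N=0 E=0 S=1 W=3
Step 3 [NS]: N:empty,E:wait,S:car3-GO,W:wait | queues: N=0 E=0 S=0 W=3
Cars crossed by step 3: 3

Answer: 3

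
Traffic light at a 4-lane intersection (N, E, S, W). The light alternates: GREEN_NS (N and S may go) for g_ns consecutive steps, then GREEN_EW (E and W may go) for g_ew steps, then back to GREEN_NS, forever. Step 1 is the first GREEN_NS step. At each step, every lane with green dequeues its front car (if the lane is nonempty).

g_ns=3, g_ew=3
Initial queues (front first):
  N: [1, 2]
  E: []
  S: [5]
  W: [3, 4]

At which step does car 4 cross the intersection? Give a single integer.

Step 1 [NS]: N:car1-GO,E:wait,S:car5-GO,W:wait | queues: N=1 E=0 S=0 W=2
Step 2 [NS]: N:car2-GO,E:wait,S:empty,W:wait | queues: N=0 E=0 S=0 W=2
Step 3 [NS]: N:empty,E:wait,S:empty,W:wait | queues: N=0 E=0 S=0 W=2
Step 4 [EW]: N:wait,E:empty,S:wait,W:car3-GO | queues: N=0 E=0 S=0 W=1
Step 5 [EW]: N:wait,E:empty,S:wait,W:car4-GO | queues: N=0 E=0 S=0 W=0
Car 4 crosses at step 5

5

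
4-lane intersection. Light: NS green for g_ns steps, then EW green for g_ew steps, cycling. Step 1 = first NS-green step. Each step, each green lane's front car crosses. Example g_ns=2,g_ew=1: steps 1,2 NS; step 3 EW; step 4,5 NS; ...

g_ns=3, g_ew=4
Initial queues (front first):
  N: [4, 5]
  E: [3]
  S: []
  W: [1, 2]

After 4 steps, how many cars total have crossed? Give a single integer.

Answer: 4

Derivation:
Step 1 [NS]: N:car4-GO,E:wait,S:empty,W:wait | queues: N=1 E=1 S=0 W=2
Step 2 [NS]: N:car5-GO,E:wait,S:empty,W:wait | queues: N=0 E=1 S=0 W=2
Step 3 [NS]: N:empty,E:wait,S:empty,W:wait | queues: N=0 E=1 S=0 W=2
Step 4 [EW]: N:wait,E:car3-GO,S:wait,W:car1-GO | queues: N=0 E=0 S=0 W=1
Cars crossed by step 4: 4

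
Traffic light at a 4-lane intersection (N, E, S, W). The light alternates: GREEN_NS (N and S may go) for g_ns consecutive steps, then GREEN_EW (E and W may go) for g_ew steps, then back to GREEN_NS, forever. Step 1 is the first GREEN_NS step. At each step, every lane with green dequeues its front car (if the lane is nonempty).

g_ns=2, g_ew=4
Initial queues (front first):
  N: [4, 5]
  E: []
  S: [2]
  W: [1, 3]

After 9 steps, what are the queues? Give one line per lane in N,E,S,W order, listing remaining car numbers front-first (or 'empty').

Step 1 [NS]: N:car4-GO,E:wait,S:car2-GO,W:wait | queues: N=1 E=0 S=0 W=2
Step 2 [NS]: N:car5-GO,E:wait,S:empty,W:wait | queues: N=0 E=0 S=0 W=2
Step 3 [EW]: N:wait,E:empty,S:wait,W:car1-GO | queues: N=0 E=0 S=0 W=1
Step 4 [EW]: N:wait,E:empty,S:wait,W:car3-GO | queues: N=0 E=0 S=0 W=0

N: empty
E: empty
S: empty
W: empty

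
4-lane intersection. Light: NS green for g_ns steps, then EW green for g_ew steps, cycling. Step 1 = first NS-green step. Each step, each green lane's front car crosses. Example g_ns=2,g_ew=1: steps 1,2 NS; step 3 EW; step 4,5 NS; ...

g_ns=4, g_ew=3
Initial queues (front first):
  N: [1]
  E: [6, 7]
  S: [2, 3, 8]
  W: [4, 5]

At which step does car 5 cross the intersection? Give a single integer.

Step 1 [NS]: N:car1-GO,E:wait,S:car2-GO,W:wait | queues: N=0 E=2 S=2 W=2
Step 2 [NS]: N:empty,E:wait,S:car3-GO,W:wait | queues: N=0 E=2 S=1 W=2
Step 3 [NS]: N:empty,E:wait,S:car8-GO,W:wait | queues: N=0 E=2 S=0 W=2
Step 4 [NS]: N:empty,E:wait,S:empty,W:wait | queues: N=0 E=2 S=0 W=2
Step 5 [EW]: N:wait,E:car6-GO,S:wait,W:car4-GO | queues: N=0 E=1 S=0 W=1
Step 6 [EW]: N:wait,E:car7-GO,S:wait,W:car5-GO | queues: N=0 E=0 S=0 W=0
Car 5 crosses at step 6

6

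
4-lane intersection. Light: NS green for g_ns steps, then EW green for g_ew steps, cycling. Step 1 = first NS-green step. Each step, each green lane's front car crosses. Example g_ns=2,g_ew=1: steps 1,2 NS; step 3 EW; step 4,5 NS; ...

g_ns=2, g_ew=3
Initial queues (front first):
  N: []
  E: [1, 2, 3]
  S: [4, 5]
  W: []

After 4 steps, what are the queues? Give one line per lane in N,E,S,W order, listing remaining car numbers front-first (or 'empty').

Step 1 [NS]: N:empty,E:wait,S:car4-GO,W:wait | queues: N=0 E=3 S=1 W=0
Step 2 [NS]: N:empty,E:wait,S:car5-GO,W:wait | queues: N=0 E=3 S=0 W=0
Step 3 [EW]: N:wait,E:car1-GO,S:wait,W:empty | queues: N=0 E=2 S=0 W=0
Step 4 [EW]: N:wait,E:car2-GO,S:wait,W:empty | queues: N=0 E=1 S=0 W=0

N: empty
E: 3
S: empty
W: empty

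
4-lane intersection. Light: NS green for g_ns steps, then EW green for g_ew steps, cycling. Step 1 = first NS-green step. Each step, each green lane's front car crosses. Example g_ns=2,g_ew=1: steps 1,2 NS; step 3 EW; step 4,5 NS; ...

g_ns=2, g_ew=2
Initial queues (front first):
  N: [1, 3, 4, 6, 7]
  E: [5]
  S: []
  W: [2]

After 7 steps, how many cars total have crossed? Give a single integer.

Step 1 [NS]: N:car1-GO,E:wait,S:empty,W:wait | queues: N=4 E=1 S=0 W=1
Step 2 [NS]: N:car3-GO,E:wait,S:empty,W:wait | queues: N=3 E=1 S=0 W=1
Step 3 [EW]: N:wait,E:car5-GO,S:wait,W:car2-GO | queues: N=3 E=0 S=0 W=0
Step 4 [EW]: N:wait,E:empty,S:wait,W:empty | queues: N=3 E=0 S=0 W=0
Step 5 [NS]: N:car4-GO,E:wait,S:empty,W:wait | queues: N=2 E=0 S=0 W=0
Step 6 [NS]: N:car6-GO,E:wait,S:empty,W:wait | queues: N=1 E=0 S=0 W=0
Step 7 [EW]: N:wait,E:empty,S:wait,W:empty | queues: N=1 E=0 S=0 W=0
Cars crossed by step 7: 6

Answer: 6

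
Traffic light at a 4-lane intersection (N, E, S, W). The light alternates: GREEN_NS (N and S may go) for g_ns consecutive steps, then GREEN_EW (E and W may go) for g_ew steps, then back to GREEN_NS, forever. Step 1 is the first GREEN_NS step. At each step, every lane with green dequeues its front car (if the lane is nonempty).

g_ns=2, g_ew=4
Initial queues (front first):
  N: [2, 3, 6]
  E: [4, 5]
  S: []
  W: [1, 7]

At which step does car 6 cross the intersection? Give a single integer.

Step 1 [NS]: N:car2-GO,E:wait,S:empty,W:wait | queues: N=2 E=2 S=0 W=2
Step 2 [NS]: N:car3-GO,E:wait,S:empty,W:wait | queues: N=1 E=2 S=0 W=2
Step 3 [EW]: N:wait,E:car4-GO,S:wait,W:car1-GO | queues: N=1 E=1 S=0 W=1
Step 4 [EW]: N:wait,E:car5-GO,S:wait,W:car7-GO | queues: N=1 E=0 S=0 W=0
Step 5 [EW]: N:wait,E:empty,S:wait,W:empty | queues: N=1 E=0 S=0 W=0
Step 6 [EW]: N:wait,E:empty,S:wait,W:empty | queues: N=1 E=0 S=0 W=0
Step 7 [NS]: N:car6-GO,E:wait,S:empty,W:wait | queues: N=0 E=0 S=0 W=0
Car 6 crosses at step 7

7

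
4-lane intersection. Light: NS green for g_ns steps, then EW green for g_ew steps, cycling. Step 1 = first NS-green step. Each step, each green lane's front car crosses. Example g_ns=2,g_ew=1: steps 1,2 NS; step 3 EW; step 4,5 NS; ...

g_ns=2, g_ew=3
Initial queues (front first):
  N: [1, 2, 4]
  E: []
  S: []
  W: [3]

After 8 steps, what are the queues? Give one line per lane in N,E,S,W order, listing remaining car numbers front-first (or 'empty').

Step 1 [NS]: N:car1-GO,E:wait,S:empty,W:wait | queues: N=2 E=0 S=0 W=1
Step 2 [NS]: N:car2-GO,E:wait,S:empty,W:wait | queues: N=1 E=0 S=0 W=1
Step 3 [EW]: N:wait,E:empty,S:wait,W:car3-GO | queues: N=1 E=0 S=0 W=0
Step 4 [EW]: N:wait,E:empty,S:wait,W:empty | queues: N=1 E=0 S=0 W=0
Step 5 [EW]: N:wait,E:empty,S:wait,W:empty | queues: N=1 E=0 S=0 W=0
Step 6 [NS]: N:car4-GO,E:wait,S:empty,W:wait | queues: N=0 E=0 S=0 W=0

N: empty
E: empty
S: empty
W: empty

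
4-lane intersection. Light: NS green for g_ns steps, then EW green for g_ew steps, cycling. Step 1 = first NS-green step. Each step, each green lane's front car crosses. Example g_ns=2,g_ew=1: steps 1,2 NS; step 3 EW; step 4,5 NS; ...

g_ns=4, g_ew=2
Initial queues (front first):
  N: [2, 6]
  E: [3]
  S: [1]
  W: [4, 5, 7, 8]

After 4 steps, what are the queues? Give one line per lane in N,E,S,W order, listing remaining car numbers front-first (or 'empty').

Step 1 [NS]: N:car2-GO,E:wait,S:car1-GO,W:wait | queues: N=1 E=1 S=0 W=4
Step 2 [NS]: N:car6-GO,E:wait,S:empty,W:wait | queues: N=0 E=1 S=0 W=4
Step 3 [NS]: N:empty,E:wait,S:empty,W:wait | queues: N=0 E=1 S=0 W=4
Step 4 [NS]: N:empty,E:wait,S:empty,W:wait | queues: N=0 E=1 S=0 W=4

N: empty
E: 3
S: empty
W: 4 5 7 8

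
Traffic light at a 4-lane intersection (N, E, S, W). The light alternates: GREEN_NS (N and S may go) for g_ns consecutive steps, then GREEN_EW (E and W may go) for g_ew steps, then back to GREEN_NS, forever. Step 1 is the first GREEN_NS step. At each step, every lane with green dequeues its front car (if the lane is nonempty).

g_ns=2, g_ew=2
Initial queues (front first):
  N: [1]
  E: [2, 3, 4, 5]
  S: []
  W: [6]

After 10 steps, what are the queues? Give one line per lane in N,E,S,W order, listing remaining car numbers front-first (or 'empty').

Step 1 [NS]: N:car1-GO,E:wait,S:empty,W:wait | queues: N=0 E=4 S=0 W=1
Step 2 [NS]: N:empty,E:wait,S:empty,W:wait | queues: N=0 E=4 S=0 W=1
Step 3 [EW]: N:wait,E:car2-GO,S:wait,W:car6-GO | queues: N=0 E=3 S=0 W=0
Step 4 [EW]: N:wait,E:car3-GO,S:wait,W:empty | queues: N=0 E=2 S=0 W=0
Step 5 [NS]: N:empty,E:wait,S:empty,W:wait | queues: N=0 E=2 S=0 W=0
Step 6 [NS]: N:empty,E:wait,S:empty,W:wait | queues: N=0 E=2 S=0 W=0
Step 7 [EW]: N:wait,E:car4-GO,S:wait,W:empty | queues: N=0 E=1 S=0 W=0
Step 8 [EW]: N:wait,E:car5-GO,S:wait,W:empty | queues: N=0 E=0 S=0 W=0

N: empty
E: empty
S: empty
W: empty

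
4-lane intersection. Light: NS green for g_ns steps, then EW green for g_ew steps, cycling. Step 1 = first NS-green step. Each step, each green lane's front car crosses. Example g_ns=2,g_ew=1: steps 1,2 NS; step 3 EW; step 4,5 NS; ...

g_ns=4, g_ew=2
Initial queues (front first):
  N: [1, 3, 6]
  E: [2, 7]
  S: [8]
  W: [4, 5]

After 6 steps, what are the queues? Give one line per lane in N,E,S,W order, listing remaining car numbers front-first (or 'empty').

Step 1 [NS]: N:car1-GO,E:wait,S:car8-GO,W:wait | queues: N=2 E=2 S=0 W=2
Step 2 [NS]: N:car3-GO,E:wait,S:empty,W:wait | queues: N=1 E=2 S=0 W=2
Step 3 [NS]: N:car6-GO,E:wait,S:empty,W:wait | queues: N=0 E=2 S=0 W=2
Step 4 [NS]: N:empty,E:wait,S:empty,W:wait | queues: N=0 E=2 S=0 W=2
Step 5 [EW]: N:wait,E:car2-GO,S:wait,W:car4-GO | queues: N=0 E=1 S=0 W=1
Step 6 [EW]: N:wait,E:car7-GO,S:wait,W:car5-GO | queues: N=0 E=0 S=0 W=0

N: empty
E: empty
S: empty
W: empty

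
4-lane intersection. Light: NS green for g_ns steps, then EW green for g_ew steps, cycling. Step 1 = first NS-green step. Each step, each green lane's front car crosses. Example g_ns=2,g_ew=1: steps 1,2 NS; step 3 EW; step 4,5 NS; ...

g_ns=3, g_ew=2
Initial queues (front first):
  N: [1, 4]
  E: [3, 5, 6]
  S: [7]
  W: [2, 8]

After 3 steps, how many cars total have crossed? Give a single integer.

Step 1 [NS]: N:car1-GO,E:wait,S:car7-GO,W:wait | queues: N=1 E=3 S=0 W=2
Step 2 [NS]: N:car4-GO,E:wait,S:empty,W:wait | queues: N=0 E=3 S=0 W=2
Step 3 [NS]: N:empty,E:wait,S:empty,W:wait | queues: N=0 E=3 S=0 W=2
Cars crossed by step 3: 3

Answer: 3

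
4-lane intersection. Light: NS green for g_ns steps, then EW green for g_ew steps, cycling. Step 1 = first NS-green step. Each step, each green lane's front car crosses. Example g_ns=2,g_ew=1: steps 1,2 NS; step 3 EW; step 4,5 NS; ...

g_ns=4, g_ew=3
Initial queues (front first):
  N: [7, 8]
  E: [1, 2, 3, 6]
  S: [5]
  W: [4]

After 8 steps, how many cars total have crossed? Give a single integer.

Step 1 [NS]: N:car7-GO,E:wait,S:car5-GO,W:wait | queues: N=1 E=4 S=0 W=1
Step 2 [NS]: N:car8-GO,E:wait,S:empty,W:wait | queues: N=0 E=4 S=0 W=1
Step 3 [NS]: N:empty,E:wait,S:empty,W:wait | queues: N=0 E=4 S=0 W=1
Step 4 [NS]: N:empty,E:wait,S:empty,W:wait | queues: N=0 E=4 S=0 W=1
Step 5 [EW]: N:wait,E:car1-GO,S:wait,W:car4-GO | queues: N=0 E=3 S=0 W=0
Step 6 [EW]: N:wait,E:car2-GO,S:wait,W:empty | queues: N=0 E=2 S=0 W=0
Step 7 [EW]: N:wait,E:car3-GO,S:wait,W:empty | queues: N=0 E=1 S=0 W=0
Step 8 [NS]: N:empty,E:wait,S:empty,W:wait | queues: N=0 E=1 S=0 W=0
Cars crossed by step 8: 7

Answer: 7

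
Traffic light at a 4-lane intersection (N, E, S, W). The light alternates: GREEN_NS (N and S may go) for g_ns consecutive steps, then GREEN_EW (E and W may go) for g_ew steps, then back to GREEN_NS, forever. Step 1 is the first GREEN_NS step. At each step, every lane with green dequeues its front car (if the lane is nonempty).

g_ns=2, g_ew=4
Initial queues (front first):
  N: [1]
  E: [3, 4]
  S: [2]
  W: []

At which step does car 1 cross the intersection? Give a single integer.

Step 1 [NS]: N:car1-GO,E:wait,S:car2-GO,W:wait | queues: N=0 E=2 S=0 W=0
Step 2 [NS]: N:empty,E:wait,S:empty,W:wait | queues: N=0 E=2 S=0 W=0
Step 3 [EW]: N:wait,E:car3-GO,S:wait,W:empty | queues: N=0 E=1 S=0 W=0
Step 4 [EW]: N:wait,E:car4-GO,S:wait,W:empty | queues: N=0 E=0 S=0 W=0
Car 1 crosses at step 1

1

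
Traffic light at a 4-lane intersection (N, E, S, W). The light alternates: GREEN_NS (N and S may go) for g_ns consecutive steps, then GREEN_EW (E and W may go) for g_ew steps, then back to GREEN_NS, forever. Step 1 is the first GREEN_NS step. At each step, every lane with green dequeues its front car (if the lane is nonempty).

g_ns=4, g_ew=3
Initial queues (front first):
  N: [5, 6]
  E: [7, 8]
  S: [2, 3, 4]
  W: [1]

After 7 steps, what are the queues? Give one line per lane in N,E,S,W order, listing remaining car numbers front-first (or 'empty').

Step 1 [NS]: N:car5-GO,E:wait,S:car2-GO,W:wait | queues: N=1 E=2 S=2 W=1
Step 2 [NS]: N:car6-GO,E:wait,S:car3-GO,W:wait | queues: N=0 E=2 S=1 W=1
Step 3 [NS]: N:empty,E:wait,S:car4-GO,W:wait | queues: N=0 E=2 S=0 W=1
Step 4 [NS]: N:empty,E:wait,S:empty,W:wait | queues: N=0 E=2 S=0 W=1
Step 5 [EW]: N:wait,E:car7-GO,S:wait,W:car1-GO | queues: N=0 E=1 S=0 W=0
Step 6 [EW]: N:wait,E:car8-GO,S:wait,W:empty | queues: N=0 E=0 S=0 W=0

N: empty
E: empty
S: empty
W: empty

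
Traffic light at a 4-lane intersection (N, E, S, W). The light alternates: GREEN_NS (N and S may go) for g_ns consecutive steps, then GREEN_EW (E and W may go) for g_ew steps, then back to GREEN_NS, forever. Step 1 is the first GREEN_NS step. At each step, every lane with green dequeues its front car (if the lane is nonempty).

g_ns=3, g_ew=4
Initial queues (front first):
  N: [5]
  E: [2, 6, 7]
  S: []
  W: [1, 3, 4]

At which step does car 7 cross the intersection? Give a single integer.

Step 1 [NS]: N:car5-GO,E:wait,S:empty,W:wait | queues: N=0 E=3 S=0 W=3
Step 2 [NS]: N:empty,E:wait,S:empty,W:wait | queues: N=0 E=3 S=0 W=3
Step 3 [NS]: N:empty,E:wait,S:empty,W:wait | queues: N=0 E=3 S=0 W=3
Step 4 [EW]: N:wait,E:car2-GO,S:wait,W:car1-GO | queues: N=0 E=2 S=0 W=2
Step 5 [EW]: N:wait,E:car6-GO,S:wait,W:car3-GO | queues: N=0 E=1 S=0 W=1
Step 6 [EW]: N:wait,E:car7-GO,S:wait,W:car4-GO | queues: N=0 E=0 S=0 W=0
Car 7 crosses at step 6

6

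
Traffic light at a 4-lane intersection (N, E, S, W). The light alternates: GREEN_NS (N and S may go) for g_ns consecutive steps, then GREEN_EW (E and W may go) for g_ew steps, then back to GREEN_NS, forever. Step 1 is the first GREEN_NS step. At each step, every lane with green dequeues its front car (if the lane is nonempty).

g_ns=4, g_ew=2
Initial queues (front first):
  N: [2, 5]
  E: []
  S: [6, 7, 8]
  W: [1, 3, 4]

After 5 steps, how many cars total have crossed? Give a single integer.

Step 1 [NS]: N:car2-GO,E:wait,S:car6-GO,W:wait | queues: N=1 E=0 S=2 W=3
Step 2 [NS]: N:car5-GO,E:wait,S:car7-GO,W:wait | queues: N=0 E=0 S=1 W=3
Step 3 [NS]: N:empty,E:wait,S:car8-GO,W:wait | queues: N=0 E=0 S=0 W=3
Step 4 [NS]: N:empty,E:wait,S:empty,W:wait | queues: N=0 E=0 S=0 W=3
Step 5 [EW]: N:wait,E:empty,S:wait,W:car1-GO | queues: N=0 E=0 S=0 W=2
Cars crossed by step 5: 6

Answer: 6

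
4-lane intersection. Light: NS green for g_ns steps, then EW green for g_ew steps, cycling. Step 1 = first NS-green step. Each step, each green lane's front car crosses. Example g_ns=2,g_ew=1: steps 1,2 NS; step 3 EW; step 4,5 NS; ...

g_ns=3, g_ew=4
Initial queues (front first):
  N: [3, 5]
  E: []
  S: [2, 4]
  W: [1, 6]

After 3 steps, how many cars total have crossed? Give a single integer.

Step 1 [NS]: N:car3-GO,E:wait,S:car2-GO,W:wait | queues: N=1 E=0 S=1 W=2
Step 2 [NS]: N:car5-GO,E:wait,S:car4-GO,W:wait | queues: N=0 E=0 S=0 W=2
Step 3 [NS]: N:empty,E:wait,S:empty,W:wait | queues: N=0 E=0 S=0 W=2
Cars crossed by step 3: 4

Answer: 4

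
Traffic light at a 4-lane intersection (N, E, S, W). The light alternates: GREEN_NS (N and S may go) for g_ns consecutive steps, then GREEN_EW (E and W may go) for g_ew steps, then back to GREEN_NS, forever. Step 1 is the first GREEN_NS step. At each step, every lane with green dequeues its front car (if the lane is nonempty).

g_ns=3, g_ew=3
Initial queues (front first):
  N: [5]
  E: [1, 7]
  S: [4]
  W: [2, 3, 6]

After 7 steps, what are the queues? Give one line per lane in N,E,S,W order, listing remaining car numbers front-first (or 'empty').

Step 1 [NS]: N:car5-GO,E:wait,S:car4-GO,W:wait | queues: N=0 E=2 S=0 W=3
Step 2 [NS]: N:empty,E:wait,S:empty,W:wait | queues: N=0 E=2 S=0 W=3
Step 3 [NS]: N:empty,E:wait,S:empty,W:wait | queues: N=0 E=2 S=0 W=3
Step 4 [EW]: N:wait,E:car1-GO,S:wait,W:car2-GO | queues: N=0 E=1 S=0 W=2
Step 5 [EW]: N:wait,E:car7-GO,S:wait,W:car3-GO | queues: N=0 E=0 S=0 W=1
Step 6 [EW]: N:wait,E:empty,S:wait,W:car6-GO | queues: N=0 E=0 S=0 W=0

N: empty
E: empty
S: empty
W: empty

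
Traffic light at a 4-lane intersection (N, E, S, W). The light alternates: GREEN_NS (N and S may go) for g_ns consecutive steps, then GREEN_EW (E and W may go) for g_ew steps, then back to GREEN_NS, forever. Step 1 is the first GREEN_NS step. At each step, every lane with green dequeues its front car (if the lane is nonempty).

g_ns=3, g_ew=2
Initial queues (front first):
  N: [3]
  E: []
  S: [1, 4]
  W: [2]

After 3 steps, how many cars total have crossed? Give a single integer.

Answer: 3

Derivation:
Step 1 [NS]: N:car3-GO,E:wait,S:car1-GO,W:wait | queues: N=0 E=0 S=1 W=1
Step 2 [NS]: N:empty,E:wait,S:car4-GO,W:wait | queues: N=0 E=0 S=0 W=1
Step 3 [NS]: N:empty,E:wait,S:empty,W:wait | queues: N=0 E=0 S=0 W=1
Cars crossed by step 3: 3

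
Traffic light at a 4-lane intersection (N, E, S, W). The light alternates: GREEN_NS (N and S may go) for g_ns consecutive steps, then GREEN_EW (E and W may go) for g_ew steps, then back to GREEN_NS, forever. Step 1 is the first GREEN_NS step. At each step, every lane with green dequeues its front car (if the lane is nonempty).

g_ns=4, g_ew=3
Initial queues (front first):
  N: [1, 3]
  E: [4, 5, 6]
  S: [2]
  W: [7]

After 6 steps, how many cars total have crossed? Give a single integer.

Step 1 [NS]: N:car1-GO,E:wait,S:car2-GO,W:wait | queues: N=1 E=3 S=0 W=1
Step 2 [NS]: N:car3-GO,E:wait,S:empty,W:wait | queues: N=0 E=3 S=0 W=1
Step 3 [NS]: N:empty,E:wait,S:empty,W:wait | queues: N=0 E=3 S=0 W=1
Step 4 [NS]: N:empty,E:wait,S:empty,W:wait | queues: N=0 E=3 S=0 W=1
Step 5 [EW]: N:wait,E:car4-GO,S:wait,W:car7-GO | queues: N=0 E=2 S=0 W=0
Step 6 [EW]: N:wait,E:car5-GO,S:wait,W:empty | queues: N=0 E=1 S=0 W=0
Cars crossed by step 6: 6

Answer: 6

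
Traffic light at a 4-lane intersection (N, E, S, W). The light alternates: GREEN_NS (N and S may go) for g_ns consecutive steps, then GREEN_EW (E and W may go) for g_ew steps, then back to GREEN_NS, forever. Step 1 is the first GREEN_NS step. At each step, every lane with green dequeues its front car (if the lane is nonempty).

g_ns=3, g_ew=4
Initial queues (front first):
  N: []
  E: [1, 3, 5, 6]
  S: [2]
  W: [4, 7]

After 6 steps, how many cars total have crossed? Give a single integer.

Step 1 [NS]: N:empty,E:wait,S:car2-GO,W:wait | queues: N=0 E=4 S=0 W=2
Step 2 [NS]: N:empty,E:wait,S:empty,W:wait | queues: N=0 E=4 S=0 W=2
Step 3 [NS]: N:empty,E:wait,S:empty,W:wait | queues: N=0 E=4 S=0 W=2
Step 4 [EW]: N:wait,E:car1-GO,S:wait,W:car4-GO | queues: N=0 E=3 S=0 W=1
Step 5 [EW]: N:wait,E:car3-GO,S:wait,W:car7-GO | queues: N=0 E=2 S=0 W=0
Step 6 [EW]: N:wait,E:car5-GO,S:wait,W:empty | queues: N=0 E=1 S=0 W=0
Cars crossed by step 6: 6

Answer: 6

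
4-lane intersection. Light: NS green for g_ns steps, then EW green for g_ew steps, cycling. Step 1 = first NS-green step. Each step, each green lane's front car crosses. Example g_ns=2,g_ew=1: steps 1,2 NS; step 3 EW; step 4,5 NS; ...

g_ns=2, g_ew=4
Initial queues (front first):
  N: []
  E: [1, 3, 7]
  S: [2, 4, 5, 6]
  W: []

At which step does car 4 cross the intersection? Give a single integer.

Step 1 [NS]: N:empty,E:wait,S:car2-GO,W:wait | queues: N=0 E=3 S=3 W=0
Step 2 [NS]: N:empty,E:wait,S:car4-GO,W:wait | queues: N=0 E=3 S=2 W=0
Step 3 [EW]: N:wait,E:car1-GO,S:wait,W:empty | queues: N=0 E=2 S=2 W=0
Step 4 [EW]: N:wait,E:car3-GO,S:wait,W:empty | queues: N=0 E=1 S=2 W=0
Step 5 [EW]: N:wait,E:car7-GO,S:wait,W:empty | queues: N=0 E=0 S=2 W=0
Step 6 [EW]: N:wait,E:empty,S:wait,W:empty | queues: N=0 E=0 S=2 W=0
Step 7 [NS]: N:empty,E:wait,S:car5-GO,W:wait | queues: N=0 E=0 S=1 W=0
Step 8 [NS]: N:empty,E:wait,S:car6-GO,W:wait | queues: N=0 E=0 S=0 W=0
Car 4 crosses at step 2

2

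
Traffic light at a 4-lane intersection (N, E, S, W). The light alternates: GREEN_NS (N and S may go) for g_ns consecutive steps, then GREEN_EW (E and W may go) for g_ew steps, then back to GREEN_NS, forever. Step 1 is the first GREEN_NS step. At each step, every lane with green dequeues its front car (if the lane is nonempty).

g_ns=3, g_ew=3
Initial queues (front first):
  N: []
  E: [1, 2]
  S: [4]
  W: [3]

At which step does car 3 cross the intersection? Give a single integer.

Step 1 [NS]: N:empty,E:wait,S:car4-GO,W:wait | queues: N=0 E=2 S=0 W=1
Step 2 [NS]: N:empty,E:wait,S:empty,W:wait | queues: N=0 E=2 S=0 W=1
Step 3 [NS]: N:empty,E:wait,S:empty,W:wait | queues: N=0 E=2 S=0 W=1
Step 4 [EW]: N:wait,E:car1-GO,S:wait,W:car3-GO | queues: N=0 E=1 S=0 W=0
Step 5 [EW]: N:wait,E:car2-GO,S:wait,W:empty | queues: N=0 E=0 S=0 W=0
Car 3 crosses at step 4

4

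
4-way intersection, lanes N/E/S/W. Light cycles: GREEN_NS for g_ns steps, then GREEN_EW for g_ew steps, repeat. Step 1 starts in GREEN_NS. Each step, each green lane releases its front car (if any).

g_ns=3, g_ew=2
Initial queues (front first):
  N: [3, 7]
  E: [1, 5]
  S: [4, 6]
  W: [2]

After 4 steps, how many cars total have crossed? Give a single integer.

Step 1 [NS]: N:car3-GO,E:wait,S:car4-GO,W:wait | queues: N=1 E=2 S=1 W=1
Step 2 [NS]: N:car7-GO,E:wait,S:car6-GO,W:wait | queues: N=0 E=2 S=0 W=1
Step 3 [NS]: N:empty,E:wait,S:empty,W:wait | queues: N=0 E=2 S=0 W=1
Step 4 [EW]: N:wait,E:car1-GO,S:wait,W:car2-GO | queues: N=0 E=1 S=0 W=0
Cars crossed by step 4: 6

Answer: 6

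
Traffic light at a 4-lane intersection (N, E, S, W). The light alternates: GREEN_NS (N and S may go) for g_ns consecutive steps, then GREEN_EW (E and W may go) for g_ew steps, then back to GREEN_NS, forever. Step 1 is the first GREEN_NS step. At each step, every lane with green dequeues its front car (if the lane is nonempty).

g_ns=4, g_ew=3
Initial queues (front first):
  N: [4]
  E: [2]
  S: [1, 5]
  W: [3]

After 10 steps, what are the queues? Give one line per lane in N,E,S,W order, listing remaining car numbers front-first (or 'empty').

Step 1 [NS]: N:car4-GO,E:wait,S:car1-GO,W:wait | queues: N=0 E=1 S=1 W=1
Step 2 [NS]: N:empty,E:wait,S:car5-GO,W:wait | queues: N=0 E=1 S=0 W=1
Step 3 [NS]: N:empty,E:wait,S:empty,W:wait | queues: N=0 E=1 S=0 W=1
Step 4 [NS]: N:empty,E:wait,S:empty,W:wait | queues: N=0 E=1 S=0 W=1
Step 5 [EW]: N:wait,E:car2-GO,S:wait,W:car3-GO | queues: N=0 E=0 S=0 W=0

N: empty
E: empty
S: empty
W: empty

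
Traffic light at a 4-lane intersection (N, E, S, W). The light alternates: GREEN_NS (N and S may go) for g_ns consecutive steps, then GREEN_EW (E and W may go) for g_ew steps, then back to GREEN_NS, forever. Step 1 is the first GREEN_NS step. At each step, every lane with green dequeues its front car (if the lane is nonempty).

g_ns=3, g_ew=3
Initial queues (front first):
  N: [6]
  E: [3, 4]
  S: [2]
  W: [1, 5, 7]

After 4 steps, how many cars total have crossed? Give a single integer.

Step 1 [NS]: N:car6-GO,E:wait,S:car2-GO,W:wait | queues: N=0 E=2 S=0 W=3
Step 2 [NS]: N:empty,E:wait,S:empty,W:wait | queues: N=0 E=2 S=0 W=3
Step 3 [NS]: N:empty,E:wait,S:empty,W:wait | queues: N=0 E=2 S=0 W=3
Step 4 [EW]: N:wait,E:car3-GO,S:wait,W:car1-GO | queues: N=0 E=1 S=0 W=2
Cars crossed by step 4: 4

Answer: 4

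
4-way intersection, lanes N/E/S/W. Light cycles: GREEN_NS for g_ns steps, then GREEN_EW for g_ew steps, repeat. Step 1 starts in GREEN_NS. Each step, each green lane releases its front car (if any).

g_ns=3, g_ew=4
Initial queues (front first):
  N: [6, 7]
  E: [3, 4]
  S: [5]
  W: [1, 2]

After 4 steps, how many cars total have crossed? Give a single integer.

Answer: 5

Derivation:
Step 1 [NS]: N:car6-GO,E:wait,S:car5-GO,W:wait | queues: N=1 E=2 S=0 W=2
Step 2 [NS]: N:car7-GO,E:wait,S:empty,W:wait | queues: N=0 E=2 S=0 W=2
Step 3 [NS]: N:empty,E:wait,S:empty,W:wait | queues: N=0 E=2 S=0 W=2
Step 4 [EW]: N:wait,E:car3-GO,S:wait,W:car1-GO | queues: N=0 E=1 S=0 W=1
Cars crossed by step 4: 5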